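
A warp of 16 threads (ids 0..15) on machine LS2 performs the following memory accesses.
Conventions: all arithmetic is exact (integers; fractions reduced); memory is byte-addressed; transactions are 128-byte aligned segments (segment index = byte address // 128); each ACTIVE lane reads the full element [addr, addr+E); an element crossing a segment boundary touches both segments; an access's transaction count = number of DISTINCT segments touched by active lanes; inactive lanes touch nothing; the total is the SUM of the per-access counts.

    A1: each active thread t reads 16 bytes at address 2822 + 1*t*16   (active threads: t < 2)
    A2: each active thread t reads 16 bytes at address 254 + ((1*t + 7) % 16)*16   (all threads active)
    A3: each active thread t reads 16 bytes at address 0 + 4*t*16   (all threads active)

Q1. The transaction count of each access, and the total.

A1: 1 transaction
A2: 3 transactions
A3: 8 transactions

Answer: 1,3,8; total 12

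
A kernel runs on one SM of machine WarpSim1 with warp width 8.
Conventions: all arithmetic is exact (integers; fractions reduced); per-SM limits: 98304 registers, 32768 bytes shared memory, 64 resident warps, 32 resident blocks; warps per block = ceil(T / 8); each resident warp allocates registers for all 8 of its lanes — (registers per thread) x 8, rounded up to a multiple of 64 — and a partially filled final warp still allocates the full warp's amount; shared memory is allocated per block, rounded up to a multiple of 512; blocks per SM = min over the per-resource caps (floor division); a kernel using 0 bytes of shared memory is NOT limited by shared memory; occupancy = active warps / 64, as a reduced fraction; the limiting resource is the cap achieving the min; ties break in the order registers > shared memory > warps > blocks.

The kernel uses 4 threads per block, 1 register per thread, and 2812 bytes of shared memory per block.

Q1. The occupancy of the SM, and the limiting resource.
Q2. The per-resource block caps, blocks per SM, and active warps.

Answer: occupancy 5/32, limited by shared memory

registers: 1536 blocks
shared memory: 10 blocks
warps: 64 blocks
blocks: 32 blocks

Answer: 10 blocks, 10 active warps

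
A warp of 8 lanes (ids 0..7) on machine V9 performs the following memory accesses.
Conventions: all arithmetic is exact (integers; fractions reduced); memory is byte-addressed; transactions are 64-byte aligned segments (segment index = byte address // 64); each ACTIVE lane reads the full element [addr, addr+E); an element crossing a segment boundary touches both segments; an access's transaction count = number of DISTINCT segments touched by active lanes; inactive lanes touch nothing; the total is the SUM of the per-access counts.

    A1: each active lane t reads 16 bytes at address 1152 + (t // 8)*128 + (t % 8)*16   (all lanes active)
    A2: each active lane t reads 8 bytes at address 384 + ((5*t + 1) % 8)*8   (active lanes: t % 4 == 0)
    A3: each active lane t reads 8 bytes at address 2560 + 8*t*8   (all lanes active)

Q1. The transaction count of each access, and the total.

A1: 2 transactions
A2: 1 transaction
A3: 8 transactions

Answer: 2,1,8; total 11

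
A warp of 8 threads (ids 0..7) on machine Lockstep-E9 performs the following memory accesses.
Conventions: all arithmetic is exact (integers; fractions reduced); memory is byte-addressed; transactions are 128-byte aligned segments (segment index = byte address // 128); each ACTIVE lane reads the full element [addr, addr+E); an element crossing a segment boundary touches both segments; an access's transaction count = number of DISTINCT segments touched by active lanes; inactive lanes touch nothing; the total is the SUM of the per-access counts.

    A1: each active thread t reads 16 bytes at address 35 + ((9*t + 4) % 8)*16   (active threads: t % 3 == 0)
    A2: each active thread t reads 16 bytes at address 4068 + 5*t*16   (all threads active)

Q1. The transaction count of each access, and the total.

A1: 2 transactions
A2: 6 transactions

Answer: 2,6; total 8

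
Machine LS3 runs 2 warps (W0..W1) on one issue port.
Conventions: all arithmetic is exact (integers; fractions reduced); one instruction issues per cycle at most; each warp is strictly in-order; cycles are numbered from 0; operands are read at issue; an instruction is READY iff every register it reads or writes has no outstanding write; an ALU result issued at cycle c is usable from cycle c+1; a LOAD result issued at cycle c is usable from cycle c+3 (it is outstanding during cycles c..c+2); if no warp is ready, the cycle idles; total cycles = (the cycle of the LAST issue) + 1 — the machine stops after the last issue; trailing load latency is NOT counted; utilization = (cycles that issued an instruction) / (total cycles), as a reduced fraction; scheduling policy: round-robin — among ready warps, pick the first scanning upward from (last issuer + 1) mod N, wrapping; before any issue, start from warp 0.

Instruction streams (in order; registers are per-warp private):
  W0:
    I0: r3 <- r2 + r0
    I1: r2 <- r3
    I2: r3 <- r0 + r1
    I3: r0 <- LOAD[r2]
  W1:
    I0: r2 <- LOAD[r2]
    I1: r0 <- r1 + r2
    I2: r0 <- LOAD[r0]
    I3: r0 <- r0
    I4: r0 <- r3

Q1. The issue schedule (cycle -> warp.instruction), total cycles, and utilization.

cycle 0: W0.I0
cycle 1: W1.I0
cycle 2: W0.I1
cycle 3: W0.I2
cycle 4: W1.I1
cycle 5: W0.I3
cycle 6: W1.I2
cycle 7: idle
cycle 8: idle
cycle 9: W1.I3
cycle 10: W1.I4

Answer: 11 cycles, utilization 9/11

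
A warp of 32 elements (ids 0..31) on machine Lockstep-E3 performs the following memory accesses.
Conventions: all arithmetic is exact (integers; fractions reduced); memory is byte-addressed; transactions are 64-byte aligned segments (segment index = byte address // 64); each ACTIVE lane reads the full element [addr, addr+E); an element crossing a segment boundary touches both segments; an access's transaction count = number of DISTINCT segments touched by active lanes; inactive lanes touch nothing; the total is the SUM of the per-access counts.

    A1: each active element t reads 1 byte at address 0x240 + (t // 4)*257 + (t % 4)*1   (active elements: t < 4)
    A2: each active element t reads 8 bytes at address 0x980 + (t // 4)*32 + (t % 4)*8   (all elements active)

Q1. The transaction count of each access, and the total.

A1: 1 transaction
A2: 4 transactions

Answer: 1,4; total 5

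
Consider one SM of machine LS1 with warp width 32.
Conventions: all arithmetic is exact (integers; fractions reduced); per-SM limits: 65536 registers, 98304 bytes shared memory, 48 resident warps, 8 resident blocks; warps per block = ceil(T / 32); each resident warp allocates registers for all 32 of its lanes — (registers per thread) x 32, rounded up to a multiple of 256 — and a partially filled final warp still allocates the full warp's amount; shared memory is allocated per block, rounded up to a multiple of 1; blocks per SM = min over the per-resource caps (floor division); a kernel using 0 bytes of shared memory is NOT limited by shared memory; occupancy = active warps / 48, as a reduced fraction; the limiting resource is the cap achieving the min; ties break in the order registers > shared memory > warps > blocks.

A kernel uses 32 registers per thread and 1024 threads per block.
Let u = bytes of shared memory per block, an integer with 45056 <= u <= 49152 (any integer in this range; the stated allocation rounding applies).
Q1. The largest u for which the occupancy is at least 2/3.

Answer: u = 49152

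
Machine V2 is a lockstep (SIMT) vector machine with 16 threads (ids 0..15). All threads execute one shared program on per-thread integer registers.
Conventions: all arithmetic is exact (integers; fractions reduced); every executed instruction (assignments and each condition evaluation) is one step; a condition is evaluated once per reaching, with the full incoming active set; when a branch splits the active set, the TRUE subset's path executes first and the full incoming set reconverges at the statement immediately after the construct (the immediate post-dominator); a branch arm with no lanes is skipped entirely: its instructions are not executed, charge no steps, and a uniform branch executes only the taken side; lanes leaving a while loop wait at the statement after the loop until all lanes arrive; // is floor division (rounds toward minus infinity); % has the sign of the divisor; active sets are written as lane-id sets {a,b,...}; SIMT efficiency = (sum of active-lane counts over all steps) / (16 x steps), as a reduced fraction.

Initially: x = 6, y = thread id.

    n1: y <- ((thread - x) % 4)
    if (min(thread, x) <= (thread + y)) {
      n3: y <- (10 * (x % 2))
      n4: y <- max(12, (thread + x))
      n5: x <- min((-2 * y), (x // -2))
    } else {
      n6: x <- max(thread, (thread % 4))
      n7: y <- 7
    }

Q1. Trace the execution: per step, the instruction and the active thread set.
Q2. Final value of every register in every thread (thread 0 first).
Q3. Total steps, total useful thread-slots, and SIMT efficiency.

step 0: y <- ((thread - x) % 4)      {0,1,2,3,4,5,6,7,8,9,10,11,12,13,14,15}
step 1: eval (min(thread, x) <= (thread + y)) {0,1,2,3,4,5,6,7,8,9,10,11,12,13,14,15}
step 2: y <- (10 * (x % 2))          {0,1,2,3,4,5,6,7,8,9,10,11,12,13,14,15}
step 3: y <- max(12, (thread + x))   {0,1,2,3,4,5,6,7,8,9,10,11,12,13,14,15}
step 4: x <- min((-2 * y), (x // -2)) {0,1,2,3,4,5,6,7,8,9,10,11,12,13,14,15}

Answer: 5 steps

x: -24,-24,-24,-24,-24,-24,-24,-26,-28,-30,-32,-34,-36,-38,-40,-42
y: 12,12,12,12,12,12,12,13,14,15,16,17,18,19,20,21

steps = 5; useful = 80; efficiency = 80/80 = 1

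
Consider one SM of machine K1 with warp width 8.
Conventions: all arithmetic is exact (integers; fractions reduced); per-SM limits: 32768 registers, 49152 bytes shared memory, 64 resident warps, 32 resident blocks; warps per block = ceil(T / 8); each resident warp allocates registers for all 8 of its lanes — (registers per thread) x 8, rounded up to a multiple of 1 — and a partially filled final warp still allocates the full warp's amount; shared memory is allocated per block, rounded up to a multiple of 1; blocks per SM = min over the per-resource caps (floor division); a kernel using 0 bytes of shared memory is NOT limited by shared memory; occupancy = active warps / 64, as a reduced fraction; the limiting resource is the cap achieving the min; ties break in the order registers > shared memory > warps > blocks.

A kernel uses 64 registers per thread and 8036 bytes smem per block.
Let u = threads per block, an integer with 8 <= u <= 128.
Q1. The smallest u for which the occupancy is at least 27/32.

Answer: u = 65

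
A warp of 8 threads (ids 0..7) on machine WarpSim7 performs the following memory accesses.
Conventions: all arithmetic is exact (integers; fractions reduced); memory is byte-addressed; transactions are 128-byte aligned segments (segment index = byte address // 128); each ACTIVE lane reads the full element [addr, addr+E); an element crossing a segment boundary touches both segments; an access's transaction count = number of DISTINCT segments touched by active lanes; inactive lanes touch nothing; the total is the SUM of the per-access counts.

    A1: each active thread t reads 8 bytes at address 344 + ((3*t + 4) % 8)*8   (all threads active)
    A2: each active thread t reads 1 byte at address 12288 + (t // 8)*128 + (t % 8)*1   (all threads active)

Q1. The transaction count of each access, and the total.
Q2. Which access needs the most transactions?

A1: 2 transactions
A2: 1 transaction

Answer: 2,1; total 3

Answer: A1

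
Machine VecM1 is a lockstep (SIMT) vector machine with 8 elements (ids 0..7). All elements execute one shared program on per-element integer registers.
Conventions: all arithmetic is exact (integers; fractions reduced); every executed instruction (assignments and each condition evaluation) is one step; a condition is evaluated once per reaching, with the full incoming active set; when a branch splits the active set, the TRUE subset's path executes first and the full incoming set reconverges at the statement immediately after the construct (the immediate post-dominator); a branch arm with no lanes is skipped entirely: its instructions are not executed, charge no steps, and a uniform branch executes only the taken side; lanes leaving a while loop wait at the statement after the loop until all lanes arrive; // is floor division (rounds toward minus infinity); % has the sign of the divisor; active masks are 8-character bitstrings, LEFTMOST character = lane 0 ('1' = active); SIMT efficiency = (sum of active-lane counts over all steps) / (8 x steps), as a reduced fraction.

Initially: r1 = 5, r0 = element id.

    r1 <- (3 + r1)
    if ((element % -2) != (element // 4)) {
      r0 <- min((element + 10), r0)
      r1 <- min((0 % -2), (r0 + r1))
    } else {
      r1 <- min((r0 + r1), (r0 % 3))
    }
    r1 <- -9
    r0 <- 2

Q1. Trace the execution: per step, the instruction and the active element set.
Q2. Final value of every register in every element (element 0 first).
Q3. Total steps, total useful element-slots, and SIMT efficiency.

step 0: r1 <- (3 + r1)               11111111
step 1: eval ((element % -2) != (element // 4)) 11111111
step 2: r0 <- min((element + 10), r0) 01011111
step 3: r1 <- min((0 % -2), (r0 + r1)) 01011111
step 4: r1 <- min((r0 + r1), (r0 % 3)) 10100000
step 5: r1 <- -9                     11111111
step 6: r0 <- 2                      11111111

Answer: 7 steps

r1: -9,-9,-9,-9,-9,-9,-9,-9
r0: 2,2,2,2,2,2,2,2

steps = 7; useful = 46; efficiency = 46/56 = 23/28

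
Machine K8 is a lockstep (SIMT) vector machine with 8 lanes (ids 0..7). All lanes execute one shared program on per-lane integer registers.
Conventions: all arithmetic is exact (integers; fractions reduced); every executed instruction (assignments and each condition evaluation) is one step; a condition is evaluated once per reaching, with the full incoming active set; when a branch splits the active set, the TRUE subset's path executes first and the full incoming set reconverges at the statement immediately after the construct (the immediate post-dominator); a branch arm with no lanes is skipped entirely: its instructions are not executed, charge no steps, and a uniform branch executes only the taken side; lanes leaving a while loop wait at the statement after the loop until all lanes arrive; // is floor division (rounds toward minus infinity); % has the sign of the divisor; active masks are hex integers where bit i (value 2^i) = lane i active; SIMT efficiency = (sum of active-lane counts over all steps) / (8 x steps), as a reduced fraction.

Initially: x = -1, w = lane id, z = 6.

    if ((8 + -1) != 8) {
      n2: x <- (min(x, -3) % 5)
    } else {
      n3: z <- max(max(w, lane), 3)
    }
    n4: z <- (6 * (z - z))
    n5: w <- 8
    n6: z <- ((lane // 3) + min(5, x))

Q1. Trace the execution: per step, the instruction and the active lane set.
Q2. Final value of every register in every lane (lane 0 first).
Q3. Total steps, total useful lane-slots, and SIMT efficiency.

step 0: eval ((8 + -1) != 8)         0xff
step 1: x <- (min(x, -3) % 5)        0xff
step 2: z <- (6 * (z - z))           0xff
step 3: w <- 8                       0xff
step 4: z <- ((lane // 3) + min(5, x)) 0xff

Answer: 5 steps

x: 2,2,2,2,2,2,2,2
w: 8,8,8,8,8,8,8,8
z: 2,2,2,3,3,3,4,4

steps = 5; useful = 40; efficiency = 40/40 = 1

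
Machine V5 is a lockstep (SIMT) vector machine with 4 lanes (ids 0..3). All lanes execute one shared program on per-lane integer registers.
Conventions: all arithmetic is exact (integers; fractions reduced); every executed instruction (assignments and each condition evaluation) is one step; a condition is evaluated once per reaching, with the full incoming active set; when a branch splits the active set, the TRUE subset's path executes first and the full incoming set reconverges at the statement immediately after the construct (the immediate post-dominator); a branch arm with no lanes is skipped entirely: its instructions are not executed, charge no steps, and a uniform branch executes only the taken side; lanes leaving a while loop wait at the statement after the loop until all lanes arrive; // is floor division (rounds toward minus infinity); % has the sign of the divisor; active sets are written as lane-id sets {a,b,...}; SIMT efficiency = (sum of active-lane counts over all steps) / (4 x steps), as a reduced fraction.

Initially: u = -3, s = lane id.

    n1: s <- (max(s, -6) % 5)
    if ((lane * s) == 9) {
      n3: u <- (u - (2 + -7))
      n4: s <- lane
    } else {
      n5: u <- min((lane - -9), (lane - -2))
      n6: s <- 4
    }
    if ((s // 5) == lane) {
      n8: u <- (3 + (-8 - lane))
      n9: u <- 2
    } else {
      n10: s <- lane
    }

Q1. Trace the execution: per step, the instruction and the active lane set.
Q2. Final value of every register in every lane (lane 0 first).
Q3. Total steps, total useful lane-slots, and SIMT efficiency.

step 0: s <- (max(s, -6) % 5)        {0,1,2,3}
step 1: eval ((lane * s) == 9)       {0,1,2,3}
step 2: u <- (u - (2 + -7))          {3}
step 3: s <- lane                    {3}
step 4: u <- min((lane - -9), (lane - -2)) {0,1,2}
step 5: s <- 4                       {0,1,2}
step 6: eval ((s // 5) == lane)      {0,1,2,3}
step 7: u <- (3 + (-8 - lane))       {0}
step 8: u <- 2                       {0}
step 9: s <- lane                    {1,2,3}

Answer: 10 steps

u: 2,3,4,2
s: 4,1,2,3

steps = 10; useful = 25; efficiency = 25/40 = 5/8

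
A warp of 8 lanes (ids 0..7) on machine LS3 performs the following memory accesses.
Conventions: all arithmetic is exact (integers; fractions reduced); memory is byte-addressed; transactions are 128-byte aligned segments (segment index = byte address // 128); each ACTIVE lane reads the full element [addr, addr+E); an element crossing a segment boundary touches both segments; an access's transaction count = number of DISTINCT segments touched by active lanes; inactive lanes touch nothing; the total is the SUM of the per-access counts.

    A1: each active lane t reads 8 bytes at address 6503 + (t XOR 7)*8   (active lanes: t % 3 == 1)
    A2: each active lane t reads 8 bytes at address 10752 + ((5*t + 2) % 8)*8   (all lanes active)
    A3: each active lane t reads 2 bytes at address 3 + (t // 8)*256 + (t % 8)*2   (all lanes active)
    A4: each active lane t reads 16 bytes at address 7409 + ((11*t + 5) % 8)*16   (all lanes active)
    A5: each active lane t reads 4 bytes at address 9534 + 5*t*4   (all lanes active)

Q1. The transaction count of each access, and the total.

A1: 2 transactions
A2: 1 transaction
A3: 1 transaction
A4: 2 transactions
A5: 2 transactions

Answer: 2,1,1,2,2; total 8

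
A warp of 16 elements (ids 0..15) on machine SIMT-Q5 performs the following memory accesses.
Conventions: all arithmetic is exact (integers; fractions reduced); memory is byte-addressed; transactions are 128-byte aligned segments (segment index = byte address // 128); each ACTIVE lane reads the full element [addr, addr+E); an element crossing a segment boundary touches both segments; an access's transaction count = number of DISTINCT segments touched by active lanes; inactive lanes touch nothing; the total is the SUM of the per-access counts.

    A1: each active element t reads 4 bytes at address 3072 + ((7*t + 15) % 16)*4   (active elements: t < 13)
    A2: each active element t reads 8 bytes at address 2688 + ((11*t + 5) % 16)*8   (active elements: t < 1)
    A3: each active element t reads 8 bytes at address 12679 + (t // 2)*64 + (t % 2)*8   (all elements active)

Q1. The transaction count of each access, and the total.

A1: 1 transaction
A2: 1 transaction
A3: 4 transactions

Answer: 1,1,4; total 6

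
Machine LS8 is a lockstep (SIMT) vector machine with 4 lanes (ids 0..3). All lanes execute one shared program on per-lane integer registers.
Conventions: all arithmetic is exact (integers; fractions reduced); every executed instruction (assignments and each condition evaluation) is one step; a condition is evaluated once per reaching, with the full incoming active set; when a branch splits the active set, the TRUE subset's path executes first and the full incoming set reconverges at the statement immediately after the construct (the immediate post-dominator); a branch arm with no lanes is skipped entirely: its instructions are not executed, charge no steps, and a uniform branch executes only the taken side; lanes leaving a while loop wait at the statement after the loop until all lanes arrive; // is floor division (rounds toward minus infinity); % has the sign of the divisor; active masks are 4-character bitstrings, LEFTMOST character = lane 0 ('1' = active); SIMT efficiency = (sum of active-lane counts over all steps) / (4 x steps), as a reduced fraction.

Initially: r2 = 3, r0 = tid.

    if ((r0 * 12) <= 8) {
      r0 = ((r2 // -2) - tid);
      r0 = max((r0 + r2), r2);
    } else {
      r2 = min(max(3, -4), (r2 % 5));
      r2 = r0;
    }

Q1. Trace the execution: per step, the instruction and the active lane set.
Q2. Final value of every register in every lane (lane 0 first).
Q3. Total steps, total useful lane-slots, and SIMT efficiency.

step 0: eval ((r0 * 12) <= 8)        1111
step 1: r0 <- ((r2 // -2) - tid)     1000
step 2: r0 <- max((r0 + r2), r2)     1000
step 3: r2 <- min(max(3, -4), (r2 % 5)) 0111
step 4: r2 <- r0                     0111

Answer: 5 steps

r2: 3,1,2,3
r0: 3,1,2,3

steps = 5; useful = 12; efficiency = 12/20 = 3/5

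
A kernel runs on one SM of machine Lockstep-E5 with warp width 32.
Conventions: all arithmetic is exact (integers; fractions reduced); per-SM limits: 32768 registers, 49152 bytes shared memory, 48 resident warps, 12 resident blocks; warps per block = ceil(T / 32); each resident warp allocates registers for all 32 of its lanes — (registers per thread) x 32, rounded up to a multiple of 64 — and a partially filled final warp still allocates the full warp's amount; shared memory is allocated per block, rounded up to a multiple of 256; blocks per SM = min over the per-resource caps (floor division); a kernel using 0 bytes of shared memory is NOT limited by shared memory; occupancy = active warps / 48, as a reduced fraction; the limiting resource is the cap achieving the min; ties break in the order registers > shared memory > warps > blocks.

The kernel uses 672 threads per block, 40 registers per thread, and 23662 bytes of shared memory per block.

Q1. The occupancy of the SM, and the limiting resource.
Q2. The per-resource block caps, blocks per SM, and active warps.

Answer: occupancy 7/16, limited by registers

registers: 1 block
shared memory: 2 blocks
warps: 2 blocks
blocks: 12 blocks

Answer: 1 block, 21 active warps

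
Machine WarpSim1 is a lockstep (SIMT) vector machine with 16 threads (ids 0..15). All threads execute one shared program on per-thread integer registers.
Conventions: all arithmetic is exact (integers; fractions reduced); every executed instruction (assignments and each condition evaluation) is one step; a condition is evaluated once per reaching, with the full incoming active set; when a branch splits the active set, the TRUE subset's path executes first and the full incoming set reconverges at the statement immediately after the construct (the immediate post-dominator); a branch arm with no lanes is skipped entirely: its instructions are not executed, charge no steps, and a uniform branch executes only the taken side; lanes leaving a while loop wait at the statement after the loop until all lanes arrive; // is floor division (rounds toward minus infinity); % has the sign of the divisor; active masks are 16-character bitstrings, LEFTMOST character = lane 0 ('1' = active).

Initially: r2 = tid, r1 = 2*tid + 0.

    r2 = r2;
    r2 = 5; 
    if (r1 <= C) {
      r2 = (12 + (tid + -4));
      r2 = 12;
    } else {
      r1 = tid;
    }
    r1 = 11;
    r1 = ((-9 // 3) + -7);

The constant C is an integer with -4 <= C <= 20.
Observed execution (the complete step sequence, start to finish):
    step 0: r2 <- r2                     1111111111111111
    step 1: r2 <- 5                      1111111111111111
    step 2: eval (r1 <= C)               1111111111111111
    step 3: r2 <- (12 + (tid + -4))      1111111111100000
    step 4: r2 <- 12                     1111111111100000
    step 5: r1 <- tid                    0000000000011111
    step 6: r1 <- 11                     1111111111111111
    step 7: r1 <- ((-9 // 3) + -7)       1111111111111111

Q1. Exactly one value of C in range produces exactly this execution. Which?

Answer: C = 20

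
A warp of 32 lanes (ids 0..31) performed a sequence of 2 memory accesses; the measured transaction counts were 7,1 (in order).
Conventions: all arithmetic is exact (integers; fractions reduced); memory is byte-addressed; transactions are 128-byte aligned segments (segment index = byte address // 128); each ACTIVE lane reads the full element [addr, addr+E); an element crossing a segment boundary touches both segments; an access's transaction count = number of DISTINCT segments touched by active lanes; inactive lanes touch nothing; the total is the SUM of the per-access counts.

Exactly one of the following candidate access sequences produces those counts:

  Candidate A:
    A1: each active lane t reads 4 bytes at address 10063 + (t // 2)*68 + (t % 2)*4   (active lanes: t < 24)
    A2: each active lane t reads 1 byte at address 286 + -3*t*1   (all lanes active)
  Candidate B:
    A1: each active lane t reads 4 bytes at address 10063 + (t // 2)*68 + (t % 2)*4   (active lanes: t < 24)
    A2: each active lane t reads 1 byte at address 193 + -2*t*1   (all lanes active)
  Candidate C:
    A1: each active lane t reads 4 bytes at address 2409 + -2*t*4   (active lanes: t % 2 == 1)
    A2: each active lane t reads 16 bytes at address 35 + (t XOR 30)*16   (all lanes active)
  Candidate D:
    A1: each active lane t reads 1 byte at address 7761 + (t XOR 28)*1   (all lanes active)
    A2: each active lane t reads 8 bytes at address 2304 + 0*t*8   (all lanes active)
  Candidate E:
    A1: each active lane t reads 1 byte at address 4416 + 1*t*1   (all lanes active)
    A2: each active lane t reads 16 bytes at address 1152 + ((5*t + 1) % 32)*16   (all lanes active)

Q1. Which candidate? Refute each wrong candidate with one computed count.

A: A2 gives 2 transactions, not 1
C: A1 gives 3 transactions, not 7
D: A1 gives 1 transaction, not 7
E: A1 gives 1 transaction, not 7
B: all counts match (7,1)

Answer: B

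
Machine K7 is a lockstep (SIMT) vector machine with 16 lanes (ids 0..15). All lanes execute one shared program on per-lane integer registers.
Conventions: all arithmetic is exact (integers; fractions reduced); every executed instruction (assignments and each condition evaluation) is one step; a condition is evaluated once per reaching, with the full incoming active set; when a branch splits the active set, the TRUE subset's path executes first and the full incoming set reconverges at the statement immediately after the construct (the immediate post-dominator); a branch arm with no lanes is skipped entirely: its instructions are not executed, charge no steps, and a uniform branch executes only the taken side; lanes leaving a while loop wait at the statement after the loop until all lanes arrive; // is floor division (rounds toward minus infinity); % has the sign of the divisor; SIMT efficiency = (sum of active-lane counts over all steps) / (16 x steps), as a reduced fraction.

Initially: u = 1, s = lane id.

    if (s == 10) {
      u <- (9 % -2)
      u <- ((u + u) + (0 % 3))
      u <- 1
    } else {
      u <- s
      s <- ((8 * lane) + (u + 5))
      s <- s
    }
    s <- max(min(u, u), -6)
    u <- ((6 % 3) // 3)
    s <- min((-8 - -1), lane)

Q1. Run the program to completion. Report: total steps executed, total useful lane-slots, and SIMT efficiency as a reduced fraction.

Answer: 10 steps, 112 useful, 7/10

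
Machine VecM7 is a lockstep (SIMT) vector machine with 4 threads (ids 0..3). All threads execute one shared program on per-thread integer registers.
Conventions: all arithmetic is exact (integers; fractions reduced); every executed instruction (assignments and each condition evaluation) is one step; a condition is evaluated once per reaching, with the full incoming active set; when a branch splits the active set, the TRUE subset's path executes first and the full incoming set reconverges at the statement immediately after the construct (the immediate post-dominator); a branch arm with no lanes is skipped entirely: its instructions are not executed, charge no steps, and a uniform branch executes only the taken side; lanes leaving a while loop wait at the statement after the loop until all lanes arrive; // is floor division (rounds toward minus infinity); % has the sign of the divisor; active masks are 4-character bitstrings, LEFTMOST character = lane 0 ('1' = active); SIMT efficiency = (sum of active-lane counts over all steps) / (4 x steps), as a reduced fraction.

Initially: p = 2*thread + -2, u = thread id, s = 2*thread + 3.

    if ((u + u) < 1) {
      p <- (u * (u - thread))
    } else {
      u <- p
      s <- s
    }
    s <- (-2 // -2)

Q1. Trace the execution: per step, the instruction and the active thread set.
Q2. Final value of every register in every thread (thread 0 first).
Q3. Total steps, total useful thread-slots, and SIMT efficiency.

step 0: eval ((u + u) < 1)           1111
step 1: p <- (u * (u - thread))      1000
step 2: u <- p                       0111
step 3: s <- s                       0111
step 4: s <- (-2 // -2)              1111

Answer: 5 steps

p: 0,0,2,4
u: 0,0,2,4
s: 1,1,1,1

steps = 5; useful = 15; efficiency = 15/20 = 3/4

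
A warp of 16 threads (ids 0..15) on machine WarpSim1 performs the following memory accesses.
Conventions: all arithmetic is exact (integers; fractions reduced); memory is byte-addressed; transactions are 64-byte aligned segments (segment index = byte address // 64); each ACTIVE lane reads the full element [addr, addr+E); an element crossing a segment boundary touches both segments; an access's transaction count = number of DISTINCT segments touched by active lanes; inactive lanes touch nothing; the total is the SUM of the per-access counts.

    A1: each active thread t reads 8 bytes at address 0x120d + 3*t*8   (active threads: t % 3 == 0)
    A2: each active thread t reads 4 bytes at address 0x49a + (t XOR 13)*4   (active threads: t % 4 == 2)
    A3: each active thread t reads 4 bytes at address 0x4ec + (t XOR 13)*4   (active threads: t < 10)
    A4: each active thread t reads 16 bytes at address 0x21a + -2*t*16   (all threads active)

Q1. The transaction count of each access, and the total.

A1: 6 transactions
A2: 2 transactions
A3: 2 transactions
A4: 9 transactions

Answer: 6,2,2,9; total 19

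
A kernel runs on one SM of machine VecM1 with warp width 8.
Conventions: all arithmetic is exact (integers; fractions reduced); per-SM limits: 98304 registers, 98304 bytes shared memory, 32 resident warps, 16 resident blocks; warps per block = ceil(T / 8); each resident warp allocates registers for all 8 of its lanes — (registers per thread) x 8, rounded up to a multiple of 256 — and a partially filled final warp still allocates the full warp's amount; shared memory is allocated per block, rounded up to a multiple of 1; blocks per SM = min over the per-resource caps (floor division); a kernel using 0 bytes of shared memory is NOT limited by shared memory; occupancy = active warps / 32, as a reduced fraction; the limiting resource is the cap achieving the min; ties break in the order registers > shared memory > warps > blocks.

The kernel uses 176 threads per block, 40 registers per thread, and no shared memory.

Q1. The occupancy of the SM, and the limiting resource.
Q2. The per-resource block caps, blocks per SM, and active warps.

Answer: occupancy 11/16, limited by warps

registers: 8 blocks
shared memory: no limit (kernel uses none)
warps: 1 block
blocks: 16 blocks

Answer: 1 block, 22 active warps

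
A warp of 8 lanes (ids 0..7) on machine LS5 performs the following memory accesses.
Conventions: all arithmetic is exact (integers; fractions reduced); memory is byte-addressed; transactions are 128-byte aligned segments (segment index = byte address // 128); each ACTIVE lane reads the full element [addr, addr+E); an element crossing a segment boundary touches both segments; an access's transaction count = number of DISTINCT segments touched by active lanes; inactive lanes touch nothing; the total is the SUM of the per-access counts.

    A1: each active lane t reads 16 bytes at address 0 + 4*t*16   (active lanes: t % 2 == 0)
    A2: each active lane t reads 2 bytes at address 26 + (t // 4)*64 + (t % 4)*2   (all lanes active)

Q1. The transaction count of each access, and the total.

A1: 4 transactions
A2: 1 transaction

Answer: 4,1; total 5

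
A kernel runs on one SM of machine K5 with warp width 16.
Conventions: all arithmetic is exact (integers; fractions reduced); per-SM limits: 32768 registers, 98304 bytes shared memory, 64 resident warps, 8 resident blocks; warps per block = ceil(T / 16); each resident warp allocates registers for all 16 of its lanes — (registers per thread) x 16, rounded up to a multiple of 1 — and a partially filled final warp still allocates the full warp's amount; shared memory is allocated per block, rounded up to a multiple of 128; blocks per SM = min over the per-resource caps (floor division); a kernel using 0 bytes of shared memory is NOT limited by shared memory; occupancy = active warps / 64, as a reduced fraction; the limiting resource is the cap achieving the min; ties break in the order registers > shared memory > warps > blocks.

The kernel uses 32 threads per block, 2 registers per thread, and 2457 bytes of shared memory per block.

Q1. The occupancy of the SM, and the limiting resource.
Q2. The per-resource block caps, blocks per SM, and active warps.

Answer: occupancy 1/4, limited by blocks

registers: 512 blocks
shared memory: 38 blocks
warps: 32 blocks
blocks: 8 blocks

Answer: 8 blocks, 16 active warps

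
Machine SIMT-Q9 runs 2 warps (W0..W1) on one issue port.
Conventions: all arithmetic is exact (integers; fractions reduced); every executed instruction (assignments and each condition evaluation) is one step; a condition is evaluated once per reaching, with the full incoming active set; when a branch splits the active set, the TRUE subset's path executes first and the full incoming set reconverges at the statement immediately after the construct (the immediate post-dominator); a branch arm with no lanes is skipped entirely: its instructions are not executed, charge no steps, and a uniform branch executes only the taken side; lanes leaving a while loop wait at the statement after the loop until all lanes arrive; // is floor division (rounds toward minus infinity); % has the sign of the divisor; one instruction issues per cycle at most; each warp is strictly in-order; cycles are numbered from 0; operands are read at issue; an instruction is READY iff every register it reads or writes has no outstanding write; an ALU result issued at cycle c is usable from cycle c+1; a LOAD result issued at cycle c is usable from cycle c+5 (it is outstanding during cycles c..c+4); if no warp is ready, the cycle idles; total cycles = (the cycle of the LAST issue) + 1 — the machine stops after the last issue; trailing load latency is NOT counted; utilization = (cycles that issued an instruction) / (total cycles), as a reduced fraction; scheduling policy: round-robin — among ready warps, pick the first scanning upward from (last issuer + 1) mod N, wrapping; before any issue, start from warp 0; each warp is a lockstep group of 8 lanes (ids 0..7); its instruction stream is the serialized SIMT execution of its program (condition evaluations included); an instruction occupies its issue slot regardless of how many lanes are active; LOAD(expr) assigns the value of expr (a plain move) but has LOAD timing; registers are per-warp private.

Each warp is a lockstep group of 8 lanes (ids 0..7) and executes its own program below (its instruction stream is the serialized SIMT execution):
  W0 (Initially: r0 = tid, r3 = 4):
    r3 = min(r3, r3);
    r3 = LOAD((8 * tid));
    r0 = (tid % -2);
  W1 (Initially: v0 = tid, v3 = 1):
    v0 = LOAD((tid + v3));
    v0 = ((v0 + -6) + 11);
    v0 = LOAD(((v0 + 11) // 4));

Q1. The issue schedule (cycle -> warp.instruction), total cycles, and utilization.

cycle 0: W0.I0
cycle 1: W1.I0
cycle 2: W0.I1
cycle 3: W0.I2
cycle 4: idle
cycle 5: idle
cycle 6: W1.I1
cycle 7: W1.I2

Answer: 8 cycles, utilization 3/4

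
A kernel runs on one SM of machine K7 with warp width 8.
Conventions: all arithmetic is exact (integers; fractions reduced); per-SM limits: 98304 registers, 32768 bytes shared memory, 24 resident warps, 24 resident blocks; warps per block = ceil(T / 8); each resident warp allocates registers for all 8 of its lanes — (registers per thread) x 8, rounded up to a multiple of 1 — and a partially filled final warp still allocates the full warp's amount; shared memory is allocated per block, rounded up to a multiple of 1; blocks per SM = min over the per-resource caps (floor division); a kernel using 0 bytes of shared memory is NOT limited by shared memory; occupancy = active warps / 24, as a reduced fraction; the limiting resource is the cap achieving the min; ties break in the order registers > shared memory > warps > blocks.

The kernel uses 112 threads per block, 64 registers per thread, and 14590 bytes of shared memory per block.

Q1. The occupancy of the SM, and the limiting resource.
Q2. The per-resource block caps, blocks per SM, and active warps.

Answer: occupancy 7/12, limited by warps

registers: 13 blocks
shared memory: 2 blocks
warps: 1 block
blocks: 24 blocks

Answer: 1 block, 14 active warps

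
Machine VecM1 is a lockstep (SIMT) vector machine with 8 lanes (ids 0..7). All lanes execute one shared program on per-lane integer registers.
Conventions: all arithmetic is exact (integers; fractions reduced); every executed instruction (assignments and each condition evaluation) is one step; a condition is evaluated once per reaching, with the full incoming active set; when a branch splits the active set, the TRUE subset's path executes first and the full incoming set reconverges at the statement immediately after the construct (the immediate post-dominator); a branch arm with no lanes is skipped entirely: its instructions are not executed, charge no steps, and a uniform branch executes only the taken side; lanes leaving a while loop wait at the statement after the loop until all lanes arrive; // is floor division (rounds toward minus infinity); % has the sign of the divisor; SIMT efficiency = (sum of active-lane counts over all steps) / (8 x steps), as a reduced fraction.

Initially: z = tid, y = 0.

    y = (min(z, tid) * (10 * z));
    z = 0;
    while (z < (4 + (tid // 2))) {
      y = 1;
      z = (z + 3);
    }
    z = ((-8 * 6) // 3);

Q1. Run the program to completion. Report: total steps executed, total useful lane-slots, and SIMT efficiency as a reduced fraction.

Answer: 13 steps, 86 useful, 43/52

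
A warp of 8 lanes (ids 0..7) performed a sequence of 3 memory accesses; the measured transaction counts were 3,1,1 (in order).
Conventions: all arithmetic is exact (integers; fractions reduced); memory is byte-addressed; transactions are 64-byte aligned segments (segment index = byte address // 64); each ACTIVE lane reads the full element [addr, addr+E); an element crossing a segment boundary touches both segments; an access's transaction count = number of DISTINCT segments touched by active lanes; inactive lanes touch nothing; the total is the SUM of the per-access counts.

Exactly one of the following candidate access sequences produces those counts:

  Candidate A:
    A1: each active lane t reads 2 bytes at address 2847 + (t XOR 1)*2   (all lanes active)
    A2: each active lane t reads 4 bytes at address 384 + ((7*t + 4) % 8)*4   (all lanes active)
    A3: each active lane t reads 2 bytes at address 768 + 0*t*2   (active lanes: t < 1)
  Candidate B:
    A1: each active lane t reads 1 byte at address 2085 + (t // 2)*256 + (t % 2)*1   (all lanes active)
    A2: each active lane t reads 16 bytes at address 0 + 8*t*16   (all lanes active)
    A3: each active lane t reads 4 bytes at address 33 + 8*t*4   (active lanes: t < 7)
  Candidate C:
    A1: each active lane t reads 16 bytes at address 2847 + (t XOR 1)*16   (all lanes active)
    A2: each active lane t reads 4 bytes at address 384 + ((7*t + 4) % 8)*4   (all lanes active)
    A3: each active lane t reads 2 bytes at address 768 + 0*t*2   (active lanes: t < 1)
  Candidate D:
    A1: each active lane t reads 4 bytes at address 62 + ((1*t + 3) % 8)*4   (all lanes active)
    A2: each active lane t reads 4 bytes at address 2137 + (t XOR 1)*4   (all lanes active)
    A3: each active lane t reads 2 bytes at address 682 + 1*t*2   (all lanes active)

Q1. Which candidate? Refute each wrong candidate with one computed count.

A: A1 gives 1 transaction, not 3
B: A1 gives 4 transactions, not 3
D: A1 gives 2 transactions, not 3
C: all counts match (3,1,1)

Answer: C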